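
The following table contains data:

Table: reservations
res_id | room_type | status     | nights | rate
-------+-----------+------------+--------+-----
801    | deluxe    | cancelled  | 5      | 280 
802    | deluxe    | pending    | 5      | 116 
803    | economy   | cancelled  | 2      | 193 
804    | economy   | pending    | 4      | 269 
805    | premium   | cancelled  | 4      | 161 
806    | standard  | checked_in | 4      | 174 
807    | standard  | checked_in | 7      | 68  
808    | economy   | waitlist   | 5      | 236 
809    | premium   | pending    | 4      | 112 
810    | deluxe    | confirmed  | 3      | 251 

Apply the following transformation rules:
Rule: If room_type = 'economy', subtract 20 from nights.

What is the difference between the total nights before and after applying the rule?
60

Step 1: Original sum of nights = 43
Step 2: 3 records have room_type = 'economy'
Step 3: Each affected record changes by -20
Step 4: Total change = 3 × -20 = -60
Step 5: New sum = 43 + -60 = -17
Step 6: Difference = |-17 - 43| = 60
        (Sum decreased by 60)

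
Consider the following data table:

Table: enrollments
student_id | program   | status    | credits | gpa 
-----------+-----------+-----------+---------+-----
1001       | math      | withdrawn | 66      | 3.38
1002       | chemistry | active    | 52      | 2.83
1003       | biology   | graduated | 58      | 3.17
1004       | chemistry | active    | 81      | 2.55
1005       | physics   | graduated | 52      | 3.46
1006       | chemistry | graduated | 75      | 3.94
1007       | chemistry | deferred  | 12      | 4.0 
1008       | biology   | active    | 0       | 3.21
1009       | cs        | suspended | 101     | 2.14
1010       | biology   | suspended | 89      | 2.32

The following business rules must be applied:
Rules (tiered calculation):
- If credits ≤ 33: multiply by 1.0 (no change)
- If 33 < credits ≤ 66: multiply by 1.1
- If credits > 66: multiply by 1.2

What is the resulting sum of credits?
678.0

Step 1: Tier 1 (credits ≤ 33): 2 records, sum = 12 × 1.0 = 12.0
Step 2: Tier 2 (33 < credits ≤ 66): 4 records, sum = 228 × 1.1 = 250.8
Step 3: Tier 3 (credits > 66): 4 records, sum = 346 × 1.2 = 415.2
Step 4: Final sum = 12.0 + 250.8 + 415.2 = 678.0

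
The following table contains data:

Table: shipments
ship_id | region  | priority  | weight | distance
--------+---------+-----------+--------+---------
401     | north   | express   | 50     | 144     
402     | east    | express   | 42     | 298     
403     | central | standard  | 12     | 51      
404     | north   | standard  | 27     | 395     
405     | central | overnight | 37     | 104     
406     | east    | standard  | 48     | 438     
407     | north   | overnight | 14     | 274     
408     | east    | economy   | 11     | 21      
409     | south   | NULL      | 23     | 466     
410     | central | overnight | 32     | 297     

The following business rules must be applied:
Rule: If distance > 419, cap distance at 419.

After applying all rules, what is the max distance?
419

Step 1: Original maximum distance = 466
Step 2: Apply cap at 419
Step 3: 2 records had distance > 419 and were capped
Step 4: Maximum after transformation = 419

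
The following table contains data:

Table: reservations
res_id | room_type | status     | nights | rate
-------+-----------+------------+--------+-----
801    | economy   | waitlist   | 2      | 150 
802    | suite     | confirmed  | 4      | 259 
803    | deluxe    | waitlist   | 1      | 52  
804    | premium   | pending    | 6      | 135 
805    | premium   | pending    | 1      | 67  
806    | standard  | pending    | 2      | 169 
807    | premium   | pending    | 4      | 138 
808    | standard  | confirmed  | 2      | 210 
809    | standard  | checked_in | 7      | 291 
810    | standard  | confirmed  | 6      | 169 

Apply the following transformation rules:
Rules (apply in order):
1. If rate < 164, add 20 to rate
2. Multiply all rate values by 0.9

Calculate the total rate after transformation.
1566.0

Step 1: Apply Rule 1 - Add 20 to records with rate < 164
  - 5 records affected: 542 + (5 × 20) = 642
  - Unaffected records: 1098
  - Sum after Rule 1: 1740
Step 2: Apply Rule 2 - Multiply all by 0.9
  - 1740 × 0.9 = 1566.0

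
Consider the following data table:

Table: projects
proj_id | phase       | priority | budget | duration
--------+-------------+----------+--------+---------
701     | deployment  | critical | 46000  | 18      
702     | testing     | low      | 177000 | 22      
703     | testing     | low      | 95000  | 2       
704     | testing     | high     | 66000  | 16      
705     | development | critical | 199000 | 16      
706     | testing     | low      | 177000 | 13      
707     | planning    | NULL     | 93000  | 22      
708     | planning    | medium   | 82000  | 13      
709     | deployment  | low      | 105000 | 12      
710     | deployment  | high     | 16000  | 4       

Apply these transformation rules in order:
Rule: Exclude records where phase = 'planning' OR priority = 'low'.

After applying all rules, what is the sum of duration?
54

Step 1: Find records where phase = 'planning' OR priority = 'low'
Step 2: 6 records match, summing to 84
Step 3: Original sum: 138
Step 4: Remaining sum = 138 - 84 = 54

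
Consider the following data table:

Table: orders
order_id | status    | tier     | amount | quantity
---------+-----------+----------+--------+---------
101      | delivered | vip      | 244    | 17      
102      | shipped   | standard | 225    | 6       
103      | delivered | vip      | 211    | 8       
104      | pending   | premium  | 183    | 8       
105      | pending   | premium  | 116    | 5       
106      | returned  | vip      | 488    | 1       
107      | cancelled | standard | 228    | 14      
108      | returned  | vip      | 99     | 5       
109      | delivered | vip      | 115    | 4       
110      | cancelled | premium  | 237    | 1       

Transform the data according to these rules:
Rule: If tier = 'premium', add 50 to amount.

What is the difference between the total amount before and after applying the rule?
150

Step 1: Original sum of amount = 2146
Step 2: 3 records have tier = 'premium'
Step 3: Each affected record changes by 50
Step 4: Total change = 3 × 50 = 150
Step 5: New sum = 2146 + 150 = 2296
Step 6: Difference = |2296 - 2146| = 150
        (Sum increased by 150)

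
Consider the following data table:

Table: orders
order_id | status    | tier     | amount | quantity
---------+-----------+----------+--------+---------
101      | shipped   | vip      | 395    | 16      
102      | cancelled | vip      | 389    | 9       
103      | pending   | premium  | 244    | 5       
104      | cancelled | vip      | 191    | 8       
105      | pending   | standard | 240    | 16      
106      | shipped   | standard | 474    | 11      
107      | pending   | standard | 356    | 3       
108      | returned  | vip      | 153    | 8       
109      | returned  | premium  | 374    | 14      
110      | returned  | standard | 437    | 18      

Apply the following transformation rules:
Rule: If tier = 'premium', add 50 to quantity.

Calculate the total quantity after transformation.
208

Step 1: Count records where tier = 'premium': 2
Step 2: Total bonus added: 2 × 50 = 100
Step 3: Original sum of quantity: 108
Step 4: Final sum = 108 + 100 = 208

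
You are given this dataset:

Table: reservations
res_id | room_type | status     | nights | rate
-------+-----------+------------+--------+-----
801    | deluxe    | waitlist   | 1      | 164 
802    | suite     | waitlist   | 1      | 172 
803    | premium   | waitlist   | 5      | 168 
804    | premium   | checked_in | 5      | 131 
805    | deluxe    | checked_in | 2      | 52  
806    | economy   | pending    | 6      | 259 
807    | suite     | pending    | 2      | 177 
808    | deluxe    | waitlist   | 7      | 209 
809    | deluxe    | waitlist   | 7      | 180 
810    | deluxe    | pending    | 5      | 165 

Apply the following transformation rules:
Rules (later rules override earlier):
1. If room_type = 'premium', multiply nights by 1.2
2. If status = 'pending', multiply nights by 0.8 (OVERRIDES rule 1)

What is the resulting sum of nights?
40.4

Step 1: Rule 2 takes priority for records with status = 'pending'
  - 3 records: 13 × 0.8 = 10.4
Step 2: Rule 1 applies to remaining records with room_type = 'premium'
  - 2 records: 10 × 1.2 = 12.0
Step 3: Other records unchanged: 18
Step 4: Final sum = 10.4 + 12.0 + 18 = 40.4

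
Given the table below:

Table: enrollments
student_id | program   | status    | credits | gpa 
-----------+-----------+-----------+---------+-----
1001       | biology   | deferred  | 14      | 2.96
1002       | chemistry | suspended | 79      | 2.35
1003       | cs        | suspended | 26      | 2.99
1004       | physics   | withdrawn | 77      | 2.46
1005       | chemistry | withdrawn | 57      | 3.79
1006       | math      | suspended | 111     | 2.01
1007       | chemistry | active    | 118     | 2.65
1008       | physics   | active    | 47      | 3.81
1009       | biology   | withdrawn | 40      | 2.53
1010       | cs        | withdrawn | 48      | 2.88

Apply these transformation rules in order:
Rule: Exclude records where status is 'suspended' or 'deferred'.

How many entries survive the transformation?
6

Step 1: Count records to exclude
  - 3 (suspended) + 1 (deferred) = 4 records
Step 2: Total records: 10
Step 3: Remaining = 10 - 4 = 6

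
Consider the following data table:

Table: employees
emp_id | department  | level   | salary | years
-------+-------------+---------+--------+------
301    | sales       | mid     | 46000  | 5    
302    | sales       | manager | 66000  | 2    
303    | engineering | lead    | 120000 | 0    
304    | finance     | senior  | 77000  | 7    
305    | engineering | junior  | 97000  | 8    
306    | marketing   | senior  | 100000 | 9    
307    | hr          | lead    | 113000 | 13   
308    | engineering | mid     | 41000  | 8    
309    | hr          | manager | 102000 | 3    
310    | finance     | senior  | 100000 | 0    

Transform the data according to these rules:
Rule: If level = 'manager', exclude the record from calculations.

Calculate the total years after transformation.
50

Step 1: Identify records where level = 'manager'
Step 2: The excluded records sum to 5
Step 3: Original total years = 55
Step 4: Remaining total = 55 - 5 = 50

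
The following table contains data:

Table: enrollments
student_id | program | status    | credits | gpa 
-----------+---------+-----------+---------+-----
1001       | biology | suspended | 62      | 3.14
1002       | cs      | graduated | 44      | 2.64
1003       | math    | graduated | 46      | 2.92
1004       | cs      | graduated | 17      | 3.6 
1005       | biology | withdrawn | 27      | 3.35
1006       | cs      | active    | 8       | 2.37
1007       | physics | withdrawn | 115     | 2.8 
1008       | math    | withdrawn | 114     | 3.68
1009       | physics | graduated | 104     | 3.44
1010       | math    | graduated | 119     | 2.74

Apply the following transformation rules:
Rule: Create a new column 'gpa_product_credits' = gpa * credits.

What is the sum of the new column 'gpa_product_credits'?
2041.11

Step 1: For each record, compute gpa * credits
Example calculations:
  3.14 * 62 = 194.68
  2.64 * 44 = 116.16
  2.92 * 46 = 134.32
  ...
Step 2: Sum all derived values
Step 3: Total = 2041.11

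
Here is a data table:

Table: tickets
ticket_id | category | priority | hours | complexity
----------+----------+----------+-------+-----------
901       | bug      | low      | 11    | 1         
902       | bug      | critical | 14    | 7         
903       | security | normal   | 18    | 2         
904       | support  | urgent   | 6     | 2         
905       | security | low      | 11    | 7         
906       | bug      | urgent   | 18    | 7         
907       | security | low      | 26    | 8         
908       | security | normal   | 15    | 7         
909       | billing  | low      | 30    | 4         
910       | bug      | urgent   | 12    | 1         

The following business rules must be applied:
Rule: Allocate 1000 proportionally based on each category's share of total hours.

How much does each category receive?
billing: 186.34, bug: 341.61, security: 434.78, support: 37.27

Step 1: Calculate total hours = 161
Step 2: Calculate each category's proportion:
  billing: 30/161 = 18.63% → 186.34
  bug: 55/161 = 34.16% → 341.61
  security: 70/161 = 43.48% → 434.78
  support: 6/161 = 3.73% → 37.27
Step 3: Verify: sum of allocations ≈ 1000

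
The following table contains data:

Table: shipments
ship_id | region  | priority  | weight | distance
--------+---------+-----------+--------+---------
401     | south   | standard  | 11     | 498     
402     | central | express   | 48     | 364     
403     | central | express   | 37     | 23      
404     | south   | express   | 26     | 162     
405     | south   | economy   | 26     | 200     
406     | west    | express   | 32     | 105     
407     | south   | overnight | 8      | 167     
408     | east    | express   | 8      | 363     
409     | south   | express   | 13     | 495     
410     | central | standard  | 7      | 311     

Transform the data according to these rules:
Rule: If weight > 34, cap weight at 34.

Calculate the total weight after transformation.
199

Step 1: 2 records have weight > 34
Step 2: These records originally summed to 85
Step 3: After capping: 2 × 34 = 68
Step 4: Unaffected records sum: 131
Step 5: Final sum = 68 + 131 = 199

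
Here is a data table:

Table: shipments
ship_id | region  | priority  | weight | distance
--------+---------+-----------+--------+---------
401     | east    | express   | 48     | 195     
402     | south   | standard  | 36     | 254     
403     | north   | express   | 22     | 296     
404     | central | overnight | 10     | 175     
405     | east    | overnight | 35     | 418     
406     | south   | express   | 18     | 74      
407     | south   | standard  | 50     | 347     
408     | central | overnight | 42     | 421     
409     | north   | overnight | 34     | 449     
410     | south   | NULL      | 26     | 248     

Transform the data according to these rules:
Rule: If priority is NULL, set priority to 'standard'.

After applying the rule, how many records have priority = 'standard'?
3

Step 1: Count records where priority IS NULL
Step 2: Found 1 records with NULL priority
Step 3: These records will have priority set to 'standard'
Step 4: Records already having priority = 'standard': 2
Step 5: Answer: 1 + 2 = 3 records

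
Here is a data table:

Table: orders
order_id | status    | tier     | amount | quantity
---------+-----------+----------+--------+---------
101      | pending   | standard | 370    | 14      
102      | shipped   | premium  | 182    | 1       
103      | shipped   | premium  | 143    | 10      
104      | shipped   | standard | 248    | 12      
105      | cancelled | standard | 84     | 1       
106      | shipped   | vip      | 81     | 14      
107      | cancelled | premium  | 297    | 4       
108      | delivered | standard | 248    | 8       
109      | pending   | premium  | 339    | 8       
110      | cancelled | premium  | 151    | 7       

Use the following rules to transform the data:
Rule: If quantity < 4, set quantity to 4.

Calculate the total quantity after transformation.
85

Step 1: 2 records have quantity < 4
Step 2: These records originally summed to 2
Step 3: After setting to minimum: 2 × 4 = 8
Step 4: Unaffected records sum: 77
Step 5: Final sum = 8 + 77 = 85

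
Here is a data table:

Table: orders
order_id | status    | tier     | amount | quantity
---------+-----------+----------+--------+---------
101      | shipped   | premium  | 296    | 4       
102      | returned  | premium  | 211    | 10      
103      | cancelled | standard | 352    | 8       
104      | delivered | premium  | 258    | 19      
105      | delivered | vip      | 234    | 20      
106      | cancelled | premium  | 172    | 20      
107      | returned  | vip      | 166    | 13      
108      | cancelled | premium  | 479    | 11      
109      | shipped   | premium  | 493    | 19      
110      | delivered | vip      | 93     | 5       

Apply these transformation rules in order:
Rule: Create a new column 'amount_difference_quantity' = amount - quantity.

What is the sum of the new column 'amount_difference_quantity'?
2625

Step 1: For each record, compute amount - quantity
Example calculations:
  296 - 4 = 292
  211 - 10 = 201
  352 - 8 = 344
  ...
Step 2: Sum all derived values
Step 3: Total = 2625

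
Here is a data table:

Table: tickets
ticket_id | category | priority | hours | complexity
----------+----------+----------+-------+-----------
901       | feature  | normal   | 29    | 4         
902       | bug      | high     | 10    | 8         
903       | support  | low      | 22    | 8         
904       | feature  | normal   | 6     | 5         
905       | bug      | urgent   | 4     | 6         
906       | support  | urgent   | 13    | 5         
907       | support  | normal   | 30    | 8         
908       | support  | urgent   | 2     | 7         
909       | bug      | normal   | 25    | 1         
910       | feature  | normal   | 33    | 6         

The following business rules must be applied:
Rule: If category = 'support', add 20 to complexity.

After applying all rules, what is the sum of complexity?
138

Step 1: Count records where category = 'support': 4
Step 2: Total bonus added: 4 × 20 = 80
Step 3: Original sum of complexity: 58
Step 4: Final sum = 58 + 80 = 138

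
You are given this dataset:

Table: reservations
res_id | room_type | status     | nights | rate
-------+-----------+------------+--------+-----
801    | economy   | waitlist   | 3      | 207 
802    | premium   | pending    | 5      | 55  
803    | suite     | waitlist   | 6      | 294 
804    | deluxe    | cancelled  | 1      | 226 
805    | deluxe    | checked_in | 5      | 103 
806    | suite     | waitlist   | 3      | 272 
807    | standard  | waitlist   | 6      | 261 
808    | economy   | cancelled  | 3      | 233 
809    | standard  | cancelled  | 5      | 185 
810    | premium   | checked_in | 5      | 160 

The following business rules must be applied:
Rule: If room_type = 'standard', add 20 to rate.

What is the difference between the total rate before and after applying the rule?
40

Step 1: Original sum of rate = 1996
Step 2: 2 records have room_type = 'standard'
Step 3: Each affected record changes by 20
Step 4: Total change = 2 × 20 = 40
Step 5: New sum = 1996 + 40 = 2036
Step 6: Difference = |2036 - 1996| = 40
        (Sum increased by 40)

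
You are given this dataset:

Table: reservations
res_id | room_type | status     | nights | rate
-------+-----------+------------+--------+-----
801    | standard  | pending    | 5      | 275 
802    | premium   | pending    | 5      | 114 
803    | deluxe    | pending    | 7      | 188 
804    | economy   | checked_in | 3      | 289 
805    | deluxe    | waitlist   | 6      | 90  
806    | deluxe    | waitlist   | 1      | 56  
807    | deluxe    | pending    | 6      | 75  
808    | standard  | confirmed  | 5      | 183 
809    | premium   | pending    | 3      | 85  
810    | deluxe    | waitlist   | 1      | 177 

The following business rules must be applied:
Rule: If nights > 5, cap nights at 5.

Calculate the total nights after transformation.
38

Step 1: 3 records have nights > 5
Step 2: These records originally summed to 19
Step 3: After capping: 3 × 5 = 15
Step 4: Unaffected records sum: 23
Step 5: Final sum = 15 + 23 = 38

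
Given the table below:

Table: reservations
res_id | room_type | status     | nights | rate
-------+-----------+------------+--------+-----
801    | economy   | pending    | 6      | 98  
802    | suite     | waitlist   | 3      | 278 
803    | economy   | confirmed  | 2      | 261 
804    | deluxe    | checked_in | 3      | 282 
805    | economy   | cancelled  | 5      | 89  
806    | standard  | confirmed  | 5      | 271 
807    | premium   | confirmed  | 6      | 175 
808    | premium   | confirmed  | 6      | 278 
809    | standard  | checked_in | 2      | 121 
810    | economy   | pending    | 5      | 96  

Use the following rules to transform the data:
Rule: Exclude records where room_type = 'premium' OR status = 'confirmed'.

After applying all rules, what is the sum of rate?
964

Step 1: Find records where room_type = 'premium' OR status = 'confirmed'
Step 2: 4 records match, summing to 985
Step 3: Original sum: 1949
Step 4: Remaining sum = 1949 - 985 = 964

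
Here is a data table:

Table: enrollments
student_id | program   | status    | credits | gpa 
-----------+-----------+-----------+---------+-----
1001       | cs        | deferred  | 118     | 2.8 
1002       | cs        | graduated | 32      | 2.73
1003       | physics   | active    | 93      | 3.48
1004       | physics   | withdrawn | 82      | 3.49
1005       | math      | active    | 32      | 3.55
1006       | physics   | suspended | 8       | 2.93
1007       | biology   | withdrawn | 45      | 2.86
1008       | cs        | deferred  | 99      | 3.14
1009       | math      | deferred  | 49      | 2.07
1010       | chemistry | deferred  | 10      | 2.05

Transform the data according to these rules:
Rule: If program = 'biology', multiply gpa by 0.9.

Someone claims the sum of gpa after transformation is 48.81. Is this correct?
No, the correct result is 28.81.

Step 1: Calculate the correct sum after transformation
Step 2: Apply multiplier 0.9 to records where program = 'biology'
Step 3: Correct result = 28.81
Step 4: Claimed result = 48.81
Step 5: 28.81 ≠ 48.81
Conclusion: The claimed result is incorrect. The correct answer is 28.81.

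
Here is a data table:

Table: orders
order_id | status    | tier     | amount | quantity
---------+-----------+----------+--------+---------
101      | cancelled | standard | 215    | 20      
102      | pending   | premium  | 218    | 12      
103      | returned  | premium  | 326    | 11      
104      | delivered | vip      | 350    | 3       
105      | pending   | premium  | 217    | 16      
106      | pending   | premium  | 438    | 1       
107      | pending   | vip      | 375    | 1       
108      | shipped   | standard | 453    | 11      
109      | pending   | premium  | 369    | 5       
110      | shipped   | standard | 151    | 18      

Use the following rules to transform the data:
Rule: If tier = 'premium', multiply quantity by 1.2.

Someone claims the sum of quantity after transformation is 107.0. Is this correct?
Yes, the result is correct.

Step 1: Calculate the correct sum after transformation
Step 2: Apply multiplier 1.2 to records where tier = 'premium'
Step 3: Correct result = 107.0
Step 4: Claimed result = 107.0
Step 5: 107.0 = 107.0 ✓
Conclusion: The claimed result is correct.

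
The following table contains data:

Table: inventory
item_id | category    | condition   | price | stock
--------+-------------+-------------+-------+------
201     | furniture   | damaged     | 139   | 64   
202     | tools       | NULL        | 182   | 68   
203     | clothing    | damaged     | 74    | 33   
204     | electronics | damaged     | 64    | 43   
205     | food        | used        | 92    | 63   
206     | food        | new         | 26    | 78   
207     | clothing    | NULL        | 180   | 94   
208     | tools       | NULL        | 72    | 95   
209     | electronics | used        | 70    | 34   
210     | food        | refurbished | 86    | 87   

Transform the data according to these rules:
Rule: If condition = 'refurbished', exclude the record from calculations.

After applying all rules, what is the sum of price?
899

Step 1: Identify records where condition = 'refurbished'
Step 2: The excluded records sum to 86
Step 3: Original total price = 985
Step 4: Remaining total = 985 - 86 = 899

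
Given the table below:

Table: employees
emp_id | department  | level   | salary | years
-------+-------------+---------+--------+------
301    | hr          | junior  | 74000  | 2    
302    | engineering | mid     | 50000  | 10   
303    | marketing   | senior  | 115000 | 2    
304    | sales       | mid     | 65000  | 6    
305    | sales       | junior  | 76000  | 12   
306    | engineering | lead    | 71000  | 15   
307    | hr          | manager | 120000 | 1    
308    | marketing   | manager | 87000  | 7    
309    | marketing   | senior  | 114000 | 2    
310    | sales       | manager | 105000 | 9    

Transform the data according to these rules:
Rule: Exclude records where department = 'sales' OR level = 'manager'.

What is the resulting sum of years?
31

Step 1: Find records where department = 'sales' OR level = 'manager'
Step 2: 5 records match, summing to 35
Step 3: Original sum: 66
Step 4: Remaining sum = 66 - 35 = 31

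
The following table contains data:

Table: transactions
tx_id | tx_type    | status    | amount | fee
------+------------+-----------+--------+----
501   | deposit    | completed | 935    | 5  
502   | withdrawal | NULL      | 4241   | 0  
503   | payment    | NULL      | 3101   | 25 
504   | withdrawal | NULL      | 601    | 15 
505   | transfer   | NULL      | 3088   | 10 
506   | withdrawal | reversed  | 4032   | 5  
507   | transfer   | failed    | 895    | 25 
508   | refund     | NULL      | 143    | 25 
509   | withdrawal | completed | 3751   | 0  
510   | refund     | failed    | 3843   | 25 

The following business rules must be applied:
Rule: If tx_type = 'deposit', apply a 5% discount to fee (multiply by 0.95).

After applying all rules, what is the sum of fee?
134.75

Step 1: Records with tx_type = 'deposit' have total fee = 5
Step 2: Apply multiplier: 5 × 0.95 = 4.75
Step 3: Other records total: 130
Step 4: Final sum = 4.75 + 130 = 134.75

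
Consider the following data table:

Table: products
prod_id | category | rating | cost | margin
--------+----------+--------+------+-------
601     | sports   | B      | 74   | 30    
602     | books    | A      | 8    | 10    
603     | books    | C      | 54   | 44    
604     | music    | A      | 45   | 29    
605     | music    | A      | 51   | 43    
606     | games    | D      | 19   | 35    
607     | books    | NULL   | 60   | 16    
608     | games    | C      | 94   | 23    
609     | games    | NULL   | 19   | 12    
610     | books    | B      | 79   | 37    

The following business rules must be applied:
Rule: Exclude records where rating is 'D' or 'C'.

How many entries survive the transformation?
7

Step 1: Count records to exclude
  - 1 (D) + 2 (C) = 3 records
Step 2: Total records: 10
Step 3: Remaining = 10 - 3 = 7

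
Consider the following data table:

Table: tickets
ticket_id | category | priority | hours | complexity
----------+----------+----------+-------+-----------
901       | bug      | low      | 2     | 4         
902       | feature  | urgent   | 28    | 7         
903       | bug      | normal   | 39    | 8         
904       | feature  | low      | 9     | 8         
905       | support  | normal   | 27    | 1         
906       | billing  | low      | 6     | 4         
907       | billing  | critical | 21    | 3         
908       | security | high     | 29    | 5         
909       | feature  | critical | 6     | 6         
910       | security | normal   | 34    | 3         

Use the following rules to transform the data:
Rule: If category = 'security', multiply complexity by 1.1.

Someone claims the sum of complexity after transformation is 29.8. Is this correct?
No, the correct result is 49.8.

Step 1: Calculate the correct sum after transformation
Step 2: Apply multiplier 1.1 to records where category = 'security'
Step 3: Correct result = 49.8
Step 4: Claimed result = 29.8
Step 5: 49.8 ≠ 29.8
Conclusion: The claimed result is incorrect. The correct answer is 49.8.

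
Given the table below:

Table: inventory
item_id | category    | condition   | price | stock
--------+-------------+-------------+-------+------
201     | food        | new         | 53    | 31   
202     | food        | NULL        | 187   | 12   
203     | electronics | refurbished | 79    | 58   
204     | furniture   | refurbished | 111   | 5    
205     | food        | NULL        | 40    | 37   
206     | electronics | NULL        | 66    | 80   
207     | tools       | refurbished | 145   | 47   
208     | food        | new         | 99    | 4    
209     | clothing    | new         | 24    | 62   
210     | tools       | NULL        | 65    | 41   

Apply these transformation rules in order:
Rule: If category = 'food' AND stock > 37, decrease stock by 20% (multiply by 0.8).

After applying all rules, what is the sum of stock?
377

Step 1: Find records where category = 'food' AND stock > 37
Step 2: 0 records match, summing to 0
Step 3: After multiplier: 0 × 0.8 = 0.0
Step 4: Unaffected records sum: 377
Step 5: Final sum = 0.0 + 377 = 377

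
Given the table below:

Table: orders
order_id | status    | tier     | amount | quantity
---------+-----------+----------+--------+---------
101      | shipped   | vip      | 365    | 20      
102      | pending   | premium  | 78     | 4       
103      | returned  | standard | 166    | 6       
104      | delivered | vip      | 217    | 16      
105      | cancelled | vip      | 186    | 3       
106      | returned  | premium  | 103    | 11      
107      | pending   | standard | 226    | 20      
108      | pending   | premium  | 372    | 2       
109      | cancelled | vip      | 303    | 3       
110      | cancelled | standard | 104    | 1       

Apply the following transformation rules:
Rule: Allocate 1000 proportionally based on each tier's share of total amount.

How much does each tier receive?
premium: 260.85, standard: 233.96, vip: 505.19

Step 1: Calculate total amount = 2120
Step 2: Calculate each tier's proportion:
  premium: 553/2120 = 26.08% → 260.85
  standard: 496/2120 = 23.40% → 233.96
  vip: 1071/2120 = 50.52% → 505.19
Step 3: Verify: sum of allocations ≈ 1000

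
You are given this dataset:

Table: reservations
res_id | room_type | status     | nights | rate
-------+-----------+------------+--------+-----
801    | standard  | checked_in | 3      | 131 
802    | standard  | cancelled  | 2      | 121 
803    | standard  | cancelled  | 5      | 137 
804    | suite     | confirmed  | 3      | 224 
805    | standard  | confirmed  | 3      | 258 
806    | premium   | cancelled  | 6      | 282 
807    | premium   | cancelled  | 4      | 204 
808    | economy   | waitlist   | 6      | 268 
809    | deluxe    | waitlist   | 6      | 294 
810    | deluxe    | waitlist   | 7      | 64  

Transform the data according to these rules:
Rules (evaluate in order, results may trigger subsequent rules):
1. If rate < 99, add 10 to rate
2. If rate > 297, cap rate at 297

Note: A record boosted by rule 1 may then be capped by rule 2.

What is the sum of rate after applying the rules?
1993

Step 1: Apply rule 1 to records with rate < 99
  - 1 records get bonus of 10
  - Of these, 0 records then exceed 297 and get capped
Step 2: Apply rule 2 to records with rate > 297
  - 0 records (original) are capped
Step 3: Calculate final sum = 1993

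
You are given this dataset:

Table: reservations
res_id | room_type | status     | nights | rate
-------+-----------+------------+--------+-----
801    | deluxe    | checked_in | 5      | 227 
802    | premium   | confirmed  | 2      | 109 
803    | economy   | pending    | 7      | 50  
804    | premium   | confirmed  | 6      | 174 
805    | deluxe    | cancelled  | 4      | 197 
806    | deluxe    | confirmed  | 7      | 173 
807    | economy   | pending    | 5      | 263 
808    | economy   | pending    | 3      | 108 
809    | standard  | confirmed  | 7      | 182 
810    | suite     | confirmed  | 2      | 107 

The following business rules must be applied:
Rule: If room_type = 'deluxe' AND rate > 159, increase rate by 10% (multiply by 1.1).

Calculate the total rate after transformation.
1649.7

Step 1: Find records where room_type = 'deluxe' AND rate > 159
Step 2: 3 records match, summing to 597
Step 3: After multiplier: 597 × 1.1 = 656.7
Step 4: Unaffected records sum: 993
Step 5: Final sum = 656.7 + 993 = 1649.7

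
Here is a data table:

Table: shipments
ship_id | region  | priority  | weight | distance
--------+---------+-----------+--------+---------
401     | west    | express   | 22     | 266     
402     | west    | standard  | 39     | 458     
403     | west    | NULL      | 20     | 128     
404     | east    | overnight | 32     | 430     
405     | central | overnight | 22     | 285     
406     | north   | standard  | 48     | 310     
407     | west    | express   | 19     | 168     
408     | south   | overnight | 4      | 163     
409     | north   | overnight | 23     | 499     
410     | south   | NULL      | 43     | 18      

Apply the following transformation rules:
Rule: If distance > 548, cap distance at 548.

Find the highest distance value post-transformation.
499

Step 1: Original maximum distance = 499
Step 2: Check cap of 548 against maximum
Step 3: No records exceed the cap (max 499 <= cap 548), so no capping applies
Step 4: Maximum after transformation = 499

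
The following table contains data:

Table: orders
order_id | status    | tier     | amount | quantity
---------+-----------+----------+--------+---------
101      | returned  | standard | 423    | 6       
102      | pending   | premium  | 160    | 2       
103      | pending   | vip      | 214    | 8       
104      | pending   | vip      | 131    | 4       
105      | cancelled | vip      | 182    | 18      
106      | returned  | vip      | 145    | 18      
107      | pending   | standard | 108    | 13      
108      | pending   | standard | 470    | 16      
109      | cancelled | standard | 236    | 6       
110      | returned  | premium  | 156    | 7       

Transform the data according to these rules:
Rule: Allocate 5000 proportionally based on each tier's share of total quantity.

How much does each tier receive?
premium: 459.18, standard: 2091.84, vip: 2448.98

Step 1: Calculate total quantity = 98
Step 2: Calculate each tier's proportion:
  premium: 9/98 = 9.18% → 459.18
  standard: 41/98 = 41.84% → 2091.84
  vip: 48/98 = 48.98% → 2448.98
Step 3: Verify: sum of allocations ≈ 5000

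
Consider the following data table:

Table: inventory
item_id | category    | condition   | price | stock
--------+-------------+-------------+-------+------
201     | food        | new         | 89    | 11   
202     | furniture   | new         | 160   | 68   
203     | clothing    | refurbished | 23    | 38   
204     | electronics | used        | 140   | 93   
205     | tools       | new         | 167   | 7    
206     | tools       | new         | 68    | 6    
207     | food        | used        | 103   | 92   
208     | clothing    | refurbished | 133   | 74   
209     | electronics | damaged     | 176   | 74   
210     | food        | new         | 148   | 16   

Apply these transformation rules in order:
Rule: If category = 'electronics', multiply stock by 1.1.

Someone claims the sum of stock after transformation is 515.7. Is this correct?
No, the correct result is 495.7.

Step 1: Calculate the correct sum after transformation
Step 2: Apply multiplier 1.1 to records where category = 'electronics'
Step 3: Correct result = 495.7
Step 4: Claimed result = 515.7
Step 5: 495.7 ≠ 515.7
Conclusion: The claimed result is incorrect. The correct answer is 495.7.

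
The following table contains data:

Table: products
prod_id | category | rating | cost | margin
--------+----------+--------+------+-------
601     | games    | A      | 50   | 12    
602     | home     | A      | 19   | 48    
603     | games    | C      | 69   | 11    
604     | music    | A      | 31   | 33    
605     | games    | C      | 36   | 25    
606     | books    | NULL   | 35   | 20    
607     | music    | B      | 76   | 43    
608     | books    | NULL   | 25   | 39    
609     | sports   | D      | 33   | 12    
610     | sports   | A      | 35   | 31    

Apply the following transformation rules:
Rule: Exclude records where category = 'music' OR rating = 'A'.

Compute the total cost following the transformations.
198

Step 1: Find records where category = 'music' OR rating = 'A'
Step 2: 5 records match, summing to 211
Step 3: Original sum: 409
Step 4: Remaining sum = 409 - 211 = 198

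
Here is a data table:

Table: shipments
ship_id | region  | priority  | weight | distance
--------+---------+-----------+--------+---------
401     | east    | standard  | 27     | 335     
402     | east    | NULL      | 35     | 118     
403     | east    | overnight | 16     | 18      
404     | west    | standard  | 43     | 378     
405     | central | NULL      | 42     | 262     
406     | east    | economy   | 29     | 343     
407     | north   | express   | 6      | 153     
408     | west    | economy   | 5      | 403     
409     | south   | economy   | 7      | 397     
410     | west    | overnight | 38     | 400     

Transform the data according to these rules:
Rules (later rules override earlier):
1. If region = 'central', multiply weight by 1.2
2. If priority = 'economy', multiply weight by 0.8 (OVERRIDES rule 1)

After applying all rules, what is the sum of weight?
248.2

Step 1: Rule 2 takes priority for records with priority = 'economy'
  - 3 records: 41 × 0.8 = 32.8
Step 2: Rule 1 applies to remaining records with region = 'central'
  - 1 records: 42 × 1.2 = 50.4
Step 3: Other records unchanged: 165
Step 4: Final sum = 32.8 + 50.4 + 165 = 248.2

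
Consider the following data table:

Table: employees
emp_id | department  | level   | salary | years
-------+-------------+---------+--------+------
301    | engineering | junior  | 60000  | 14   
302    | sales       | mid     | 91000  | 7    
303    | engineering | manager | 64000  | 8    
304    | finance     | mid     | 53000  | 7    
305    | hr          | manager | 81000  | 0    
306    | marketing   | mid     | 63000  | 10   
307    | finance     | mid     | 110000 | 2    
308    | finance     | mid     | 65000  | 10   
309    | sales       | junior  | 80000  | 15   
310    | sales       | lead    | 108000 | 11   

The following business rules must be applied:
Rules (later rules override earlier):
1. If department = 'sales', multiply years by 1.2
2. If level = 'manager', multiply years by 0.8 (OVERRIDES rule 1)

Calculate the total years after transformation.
89.0

Step 1: Rule 2 takes priority for records with level = 'manager'
  - 2 records: 8 × 0.8 = 6.4
Step 2: Rule 1 applies to remaining records with department = 'sales'
  - 3 records: 33 × 1.2 = 39.6
Step 3: Other records unchanged: 43
Step 4: Final sum = 6.4 + 39.6 + 43 = 89.0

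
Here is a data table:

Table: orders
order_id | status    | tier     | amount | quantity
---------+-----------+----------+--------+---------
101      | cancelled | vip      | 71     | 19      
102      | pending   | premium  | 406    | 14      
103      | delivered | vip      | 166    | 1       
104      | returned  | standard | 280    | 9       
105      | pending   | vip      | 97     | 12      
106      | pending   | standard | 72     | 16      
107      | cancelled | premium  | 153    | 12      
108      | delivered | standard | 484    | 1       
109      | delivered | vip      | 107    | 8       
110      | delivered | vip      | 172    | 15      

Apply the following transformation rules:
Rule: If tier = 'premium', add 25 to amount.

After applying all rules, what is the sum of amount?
2058

Step 1: Count records where tier = 'premium': 2
Step 2: Total bonus added: 2 × 25 = 50
Step 3: Original sum of amount: 2008
Step 4: Final sum = 2008 + 50 = 2058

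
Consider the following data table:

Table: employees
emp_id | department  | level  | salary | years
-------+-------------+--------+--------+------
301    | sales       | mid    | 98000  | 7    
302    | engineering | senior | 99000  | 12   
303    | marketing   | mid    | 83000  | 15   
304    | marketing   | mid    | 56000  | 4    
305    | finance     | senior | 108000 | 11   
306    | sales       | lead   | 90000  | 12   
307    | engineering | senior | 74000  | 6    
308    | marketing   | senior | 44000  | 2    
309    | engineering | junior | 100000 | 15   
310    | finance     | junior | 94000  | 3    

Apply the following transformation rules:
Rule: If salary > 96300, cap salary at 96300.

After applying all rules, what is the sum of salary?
826200

Step 1: 4 records have salary > 96300
Step 2: These records originally summed to 405000
Step 3: After capping: 4 × 96300 = 385200
Step 4: Unaffected records sum: 441000
Step 5: Final sum = 385200 + 441000 = 826200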